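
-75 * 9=-675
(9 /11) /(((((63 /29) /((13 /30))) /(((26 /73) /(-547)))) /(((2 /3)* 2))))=-19604 /138360915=-0.00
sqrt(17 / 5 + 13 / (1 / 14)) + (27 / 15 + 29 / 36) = 469 / 180 + 3 * sqrt(515) / 5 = 16.22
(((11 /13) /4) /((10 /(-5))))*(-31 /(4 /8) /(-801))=-341 /41652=-0.01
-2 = -2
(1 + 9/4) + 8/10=81/20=4.05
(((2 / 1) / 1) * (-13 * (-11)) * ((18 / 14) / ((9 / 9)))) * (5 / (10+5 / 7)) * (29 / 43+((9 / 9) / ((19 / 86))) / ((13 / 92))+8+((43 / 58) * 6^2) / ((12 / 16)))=13091.88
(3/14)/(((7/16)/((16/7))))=384/343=1.12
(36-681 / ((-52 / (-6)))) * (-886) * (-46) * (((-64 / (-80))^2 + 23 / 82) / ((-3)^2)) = -57679929 / 325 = -177476.70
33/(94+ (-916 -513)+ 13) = -33/1322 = -0.02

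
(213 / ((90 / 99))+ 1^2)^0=1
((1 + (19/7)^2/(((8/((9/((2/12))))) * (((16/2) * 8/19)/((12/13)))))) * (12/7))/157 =1789041/11201008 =0.16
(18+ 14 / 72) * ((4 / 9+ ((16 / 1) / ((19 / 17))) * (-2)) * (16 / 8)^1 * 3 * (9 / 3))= -1578550 / 171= -9231.29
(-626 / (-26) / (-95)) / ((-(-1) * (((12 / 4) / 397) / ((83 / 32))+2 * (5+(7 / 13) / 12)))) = -0.03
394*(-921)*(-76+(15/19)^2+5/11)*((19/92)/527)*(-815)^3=-5767588616937.25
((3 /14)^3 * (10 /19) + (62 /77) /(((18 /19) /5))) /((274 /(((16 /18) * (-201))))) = -735696515 /265170213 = -2.77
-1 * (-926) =926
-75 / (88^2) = -75 / 7744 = -0.01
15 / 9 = 5 / 3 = 1.67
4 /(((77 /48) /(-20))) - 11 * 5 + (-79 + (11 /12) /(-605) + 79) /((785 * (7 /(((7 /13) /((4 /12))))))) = -1648107507 /15715700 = -104.87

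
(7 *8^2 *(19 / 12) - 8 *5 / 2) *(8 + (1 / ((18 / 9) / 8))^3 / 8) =33088 / 3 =11029.33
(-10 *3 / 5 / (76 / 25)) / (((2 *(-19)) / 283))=21225 / 1444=14.70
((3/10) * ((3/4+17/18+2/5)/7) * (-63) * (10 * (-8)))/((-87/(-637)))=16562/5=3312.40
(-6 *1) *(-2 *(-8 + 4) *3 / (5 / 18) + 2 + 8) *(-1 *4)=2313.60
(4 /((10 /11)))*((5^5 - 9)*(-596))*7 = -285998944 /5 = -57199788.80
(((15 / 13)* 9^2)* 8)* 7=68040 / 13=5233.85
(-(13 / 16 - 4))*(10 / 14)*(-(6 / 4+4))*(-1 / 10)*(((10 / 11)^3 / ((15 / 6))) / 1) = 1275 / 3388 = 0.38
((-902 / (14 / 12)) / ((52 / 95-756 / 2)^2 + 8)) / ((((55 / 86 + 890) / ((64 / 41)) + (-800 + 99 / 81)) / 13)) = 238284259200 / 770867436838289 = 0.00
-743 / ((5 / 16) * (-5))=475.52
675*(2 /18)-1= 74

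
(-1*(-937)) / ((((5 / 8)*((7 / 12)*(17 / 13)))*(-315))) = -389792 / 62475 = -6.24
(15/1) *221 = 3315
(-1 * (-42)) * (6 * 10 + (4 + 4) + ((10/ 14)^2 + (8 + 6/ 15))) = 113058/ 35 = 3230.23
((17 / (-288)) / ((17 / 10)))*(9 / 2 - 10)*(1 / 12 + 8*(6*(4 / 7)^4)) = 8242135 / 8297856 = 0.99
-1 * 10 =-10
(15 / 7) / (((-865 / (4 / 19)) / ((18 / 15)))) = -72 / 115045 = -0.00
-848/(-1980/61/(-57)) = -245708/165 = -1489.14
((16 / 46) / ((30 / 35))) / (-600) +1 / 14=2563 / 36225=0.07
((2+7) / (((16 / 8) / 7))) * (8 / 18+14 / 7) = 77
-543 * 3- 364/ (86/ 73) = -83333/ 43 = -1937.98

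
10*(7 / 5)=14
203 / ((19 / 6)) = 1218 / 19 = 64.11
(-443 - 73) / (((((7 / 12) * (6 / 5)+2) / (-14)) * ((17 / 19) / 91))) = 41634320 / 153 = 272119.74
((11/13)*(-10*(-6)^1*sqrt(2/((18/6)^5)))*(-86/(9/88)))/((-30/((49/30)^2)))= 99939224*sqrt(6)/710775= 344.41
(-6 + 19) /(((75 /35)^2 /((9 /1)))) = 637 /25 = 25.48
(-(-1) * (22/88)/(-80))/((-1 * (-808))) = -1/258560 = -0.00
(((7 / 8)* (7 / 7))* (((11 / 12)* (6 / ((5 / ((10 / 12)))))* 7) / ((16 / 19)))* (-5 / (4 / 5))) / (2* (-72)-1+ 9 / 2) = 256025 / 863232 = 0.30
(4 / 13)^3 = 64 / 2197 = 0.03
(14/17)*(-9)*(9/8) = -567/68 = -8.34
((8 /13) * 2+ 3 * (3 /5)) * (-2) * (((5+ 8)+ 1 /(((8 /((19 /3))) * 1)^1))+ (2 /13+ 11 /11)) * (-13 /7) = 918611 /5460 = 168.24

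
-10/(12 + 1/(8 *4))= -64/77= -0.83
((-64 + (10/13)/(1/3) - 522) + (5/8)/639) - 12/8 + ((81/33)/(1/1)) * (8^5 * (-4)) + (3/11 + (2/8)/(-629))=-148199726347663/459809064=-322307.10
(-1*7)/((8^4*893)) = -7/3657728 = -0.00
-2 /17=-0.12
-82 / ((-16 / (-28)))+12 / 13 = -3707 / 26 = -142.58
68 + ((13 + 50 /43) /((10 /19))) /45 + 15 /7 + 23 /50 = 1607359 /22575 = 71.20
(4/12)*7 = 7/3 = 2.33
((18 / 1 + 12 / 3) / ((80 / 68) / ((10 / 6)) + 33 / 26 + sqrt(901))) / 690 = -1414842 / 20154996025 + 2149004 * sqrt(901) / 60464988075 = 0.00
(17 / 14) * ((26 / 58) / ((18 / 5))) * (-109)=-120445 / 7308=-16.48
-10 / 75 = -2 / 15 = -0.13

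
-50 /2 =-25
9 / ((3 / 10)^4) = 10000 / 9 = 1111.11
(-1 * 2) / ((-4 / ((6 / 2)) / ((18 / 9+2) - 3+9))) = 15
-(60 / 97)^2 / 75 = -48 / 9409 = -0.01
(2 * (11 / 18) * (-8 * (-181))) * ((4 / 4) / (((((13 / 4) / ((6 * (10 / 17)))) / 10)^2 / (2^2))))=40775680000 / 48841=834865.79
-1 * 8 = -8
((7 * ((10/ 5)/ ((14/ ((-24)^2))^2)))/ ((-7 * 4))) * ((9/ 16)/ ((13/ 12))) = -279936/ 637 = -439.46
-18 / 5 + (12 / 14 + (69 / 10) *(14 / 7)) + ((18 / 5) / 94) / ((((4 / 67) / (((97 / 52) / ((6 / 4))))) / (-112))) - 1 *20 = -98.29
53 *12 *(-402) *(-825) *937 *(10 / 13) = 1976408478000 / 13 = 152031421384.62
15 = 15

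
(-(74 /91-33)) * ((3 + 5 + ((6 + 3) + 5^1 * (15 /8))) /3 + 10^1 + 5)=1672459 /2184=765.78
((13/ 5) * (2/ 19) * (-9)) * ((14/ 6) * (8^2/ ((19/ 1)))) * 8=-279552/ 1805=-154.88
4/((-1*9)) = -4/9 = -0.44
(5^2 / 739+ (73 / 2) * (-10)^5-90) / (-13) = 2697416485 / 9607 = 280776.15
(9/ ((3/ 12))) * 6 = 216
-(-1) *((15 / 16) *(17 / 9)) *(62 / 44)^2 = 81685 / 23232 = 3.52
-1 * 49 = -49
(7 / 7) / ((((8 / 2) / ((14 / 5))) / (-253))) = -1771 / 10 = -177.10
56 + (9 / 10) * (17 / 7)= 4073 / 70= 58.19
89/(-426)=-89/426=-0.21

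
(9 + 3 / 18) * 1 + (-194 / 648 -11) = -691 / 324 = -2.13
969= 969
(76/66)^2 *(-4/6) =-2888/3267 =-0.88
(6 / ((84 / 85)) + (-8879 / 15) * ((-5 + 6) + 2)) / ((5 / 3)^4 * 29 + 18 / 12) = -10034361 / 1277255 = -7.86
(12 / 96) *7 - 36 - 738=-6185 / 8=-773.12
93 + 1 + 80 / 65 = 1238 / 13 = 95.23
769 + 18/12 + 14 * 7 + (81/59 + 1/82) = 2104252/2419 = 869.89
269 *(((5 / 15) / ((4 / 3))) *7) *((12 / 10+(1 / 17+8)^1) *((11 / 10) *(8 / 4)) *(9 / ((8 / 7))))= 1026971253 / 13600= 75512.59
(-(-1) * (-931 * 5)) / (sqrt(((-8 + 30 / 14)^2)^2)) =-228095 / 1681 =-135.69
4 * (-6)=-24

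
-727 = -727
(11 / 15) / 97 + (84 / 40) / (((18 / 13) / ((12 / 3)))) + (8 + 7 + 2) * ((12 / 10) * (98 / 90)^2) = 9907048 / 327375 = 30.26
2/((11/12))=24/11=2.18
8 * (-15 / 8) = -15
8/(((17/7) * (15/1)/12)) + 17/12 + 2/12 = 4303/1020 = 4.22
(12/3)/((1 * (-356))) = -1/89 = -0.01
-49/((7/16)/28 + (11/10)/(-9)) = 141120/307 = 459.67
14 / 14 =1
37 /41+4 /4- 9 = -7.10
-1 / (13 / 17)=-17 / 13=-1.31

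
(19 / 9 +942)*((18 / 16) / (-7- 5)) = -8497 / 96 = -88.51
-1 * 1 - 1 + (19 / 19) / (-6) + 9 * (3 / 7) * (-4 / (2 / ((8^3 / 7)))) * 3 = -498301 / 294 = -1694.90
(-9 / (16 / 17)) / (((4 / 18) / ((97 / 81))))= -1649 / 32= -51.53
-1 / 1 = -1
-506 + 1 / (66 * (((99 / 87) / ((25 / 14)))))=-15428227 / 30492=-505.98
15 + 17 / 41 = 632 / 41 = 15.41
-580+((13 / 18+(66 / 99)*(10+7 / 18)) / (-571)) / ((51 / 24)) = -152013272 / 262089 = -580.01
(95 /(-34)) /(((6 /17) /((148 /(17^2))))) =-3515 /867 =-4.05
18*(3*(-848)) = -45792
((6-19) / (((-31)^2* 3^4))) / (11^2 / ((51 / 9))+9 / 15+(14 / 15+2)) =-1105 / 164659662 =-0.00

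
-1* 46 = -46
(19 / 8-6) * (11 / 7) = -319 / 56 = -5.70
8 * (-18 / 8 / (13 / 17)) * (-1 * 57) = 17442 / 13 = 1341.69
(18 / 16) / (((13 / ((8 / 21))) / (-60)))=-180 / 91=-1.98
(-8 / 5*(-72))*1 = 576 / 5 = 115.20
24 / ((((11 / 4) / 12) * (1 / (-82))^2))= 7746048 / 11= 704186.18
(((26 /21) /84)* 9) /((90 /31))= 403 /8820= 0.05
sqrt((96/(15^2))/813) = 4*sqrt(542)/4065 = 0.02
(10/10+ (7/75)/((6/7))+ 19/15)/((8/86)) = 45967/1800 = 25.54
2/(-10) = -1/5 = -0.20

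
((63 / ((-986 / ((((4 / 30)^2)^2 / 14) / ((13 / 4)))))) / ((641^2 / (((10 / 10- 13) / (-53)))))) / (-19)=64 / 4972068156193125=0.00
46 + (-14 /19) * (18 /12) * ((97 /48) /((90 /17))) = 1247017 /27360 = 45.58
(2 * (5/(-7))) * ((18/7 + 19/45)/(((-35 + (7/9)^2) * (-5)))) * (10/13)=-16974/887341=-0.02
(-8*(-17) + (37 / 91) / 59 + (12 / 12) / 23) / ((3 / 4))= 67201808 / 370461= 181.40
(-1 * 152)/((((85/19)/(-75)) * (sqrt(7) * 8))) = 5415 * sqrt(7)/119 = 120.39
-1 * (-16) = 16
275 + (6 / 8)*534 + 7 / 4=2709 / 4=677.25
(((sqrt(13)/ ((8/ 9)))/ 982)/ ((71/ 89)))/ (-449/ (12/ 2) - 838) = -2403 * sqrt(13)/ 1527469576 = -0.00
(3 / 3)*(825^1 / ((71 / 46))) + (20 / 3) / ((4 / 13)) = 118465 / 213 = 556.17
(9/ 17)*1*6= 54/ 17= 3.18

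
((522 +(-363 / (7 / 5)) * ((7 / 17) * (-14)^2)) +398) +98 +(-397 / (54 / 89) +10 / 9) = -20561.09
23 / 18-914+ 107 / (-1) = -18355 / 18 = -1019.72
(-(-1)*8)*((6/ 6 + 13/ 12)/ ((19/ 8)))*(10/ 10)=400/ 57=7.02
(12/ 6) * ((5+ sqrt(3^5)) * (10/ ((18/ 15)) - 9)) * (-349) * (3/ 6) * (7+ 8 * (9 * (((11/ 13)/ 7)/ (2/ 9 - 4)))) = 25354850/ 4641+ 15212910 * sqrt(3)/ 1547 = 22495.90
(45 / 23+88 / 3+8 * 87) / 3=50183 / 207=242.43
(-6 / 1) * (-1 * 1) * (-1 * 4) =-24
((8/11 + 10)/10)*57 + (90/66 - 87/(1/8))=-34842/55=-633.49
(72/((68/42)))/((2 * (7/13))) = 702/17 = 41.29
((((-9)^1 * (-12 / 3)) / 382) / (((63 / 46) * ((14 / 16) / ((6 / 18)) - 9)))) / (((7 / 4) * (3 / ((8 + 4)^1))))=-11776 / 477309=-0.02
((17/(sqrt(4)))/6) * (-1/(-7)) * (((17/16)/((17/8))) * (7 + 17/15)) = 1037/1260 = 0.82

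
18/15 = 6/5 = 1.20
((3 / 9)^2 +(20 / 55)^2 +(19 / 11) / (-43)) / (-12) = -4757 / 280962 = -0.02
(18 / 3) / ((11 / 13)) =78 / 11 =7.09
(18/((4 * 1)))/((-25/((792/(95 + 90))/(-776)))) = 891/897250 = 0.00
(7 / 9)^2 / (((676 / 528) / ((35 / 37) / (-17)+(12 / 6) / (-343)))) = -194524 / 6696963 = -0.03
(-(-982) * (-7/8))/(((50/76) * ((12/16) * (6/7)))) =-457121/225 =-2031.65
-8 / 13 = -0.62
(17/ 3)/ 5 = 17/ 15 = 1.13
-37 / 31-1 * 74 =-2331 / 31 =-75.19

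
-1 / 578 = -0.00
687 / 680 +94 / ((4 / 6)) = 96567 / 680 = 142.01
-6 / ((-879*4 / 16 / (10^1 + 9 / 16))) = 169 / 586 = 0.29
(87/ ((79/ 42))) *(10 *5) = 182700/ 79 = 2312.66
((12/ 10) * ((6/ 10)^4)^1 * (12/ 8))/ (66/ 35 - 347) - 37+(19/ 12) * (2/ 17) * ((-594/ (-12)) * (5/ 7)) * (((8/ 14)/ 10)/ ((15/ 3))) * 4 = -230790154424/ 6288629375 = -36.70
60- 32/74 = 2204/37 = 59.57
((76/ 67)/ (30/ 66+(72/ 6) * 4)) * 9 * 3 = 22572/ 35711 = 0.63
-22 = -22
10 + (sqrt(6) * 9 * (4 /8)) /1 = 10 + 9 * sqrt(6) /2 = 21.02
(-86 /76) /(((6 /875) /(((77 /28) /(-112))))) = 4.05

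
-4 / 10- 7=-37 / 5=-7.40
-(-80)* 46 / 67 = 3680 / 67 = 54.93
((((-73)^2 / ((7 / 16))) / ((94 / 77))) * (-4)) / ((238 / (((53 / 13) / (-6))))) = 24854456 / 218127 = 113.94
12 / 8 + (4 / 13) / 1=47 / 26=1.81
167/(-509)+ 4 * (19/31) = 33507/15779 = 2.12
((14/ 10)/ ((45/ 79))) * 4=2212/ 225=9.83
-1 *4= -4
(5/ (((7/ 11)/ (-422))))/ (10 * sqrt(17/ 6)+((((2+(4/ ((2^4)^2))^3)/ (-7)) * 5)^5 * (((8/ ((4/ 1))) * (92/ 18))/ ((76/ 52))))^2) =-65733997837765298267676908799902401091262237848406485131974609825109532014094986843342790644679234638923672093568731055128576000000000/ 34329694381672267413680740607991881661529752470374799724189139360100236266902710169116741346193623734448124418494450108661839881033531+63261687707108062222958018966016308663462730773716767683872933043878029064523751761559811337203086072540063251472979437674190340096 * sqrt(102)/ 34329694381672267413680740607991881661529752470374799724189139360100236266902710169116741346193623734448124418494450108661839881033531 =-1.90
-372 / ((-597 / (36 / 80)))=0.28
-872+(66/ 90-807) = -25174/ 15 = -1678.27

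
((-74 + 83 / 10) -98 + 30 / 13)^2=440202361 / 16900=26047.48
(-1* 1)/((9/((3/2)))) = -1/6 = -0.17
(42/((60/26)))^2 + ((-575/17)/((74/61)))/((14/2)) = 72045611/220150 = 327.26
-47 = -47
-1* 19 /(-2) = 19 /2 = 9.50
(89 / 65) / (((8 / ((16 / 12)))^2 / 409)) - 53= -87619 / 2340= -37.44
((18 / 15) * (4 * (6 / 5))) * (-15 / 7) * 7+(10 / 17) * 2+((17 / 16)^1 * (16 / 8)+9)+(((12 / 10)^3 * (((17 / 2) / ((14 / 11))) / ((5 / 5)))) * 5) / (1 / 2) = 983111 / 23800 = 41.31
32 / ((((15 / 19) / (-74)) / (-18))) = 269952 / 5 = 53990.40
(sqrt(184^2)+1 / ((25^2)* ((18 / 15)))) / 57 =138001 / 42750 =3.23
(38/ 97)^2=1444/ 9409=0.15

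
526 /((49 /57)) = 29982 /49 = 611.88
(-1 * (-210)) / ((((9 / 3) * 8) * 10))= 7 / 8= 0.88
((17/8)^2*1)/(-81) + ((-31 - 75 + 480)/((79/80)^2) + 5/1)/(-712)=-19458409/32353344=-0.60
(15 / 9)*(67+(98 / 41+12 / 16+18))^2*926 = 483712362875 / 40344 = 11989697.67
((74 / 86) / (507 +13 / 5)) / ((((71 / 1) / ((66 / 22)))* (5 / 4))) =111 / 1944761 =0.00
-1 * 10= -10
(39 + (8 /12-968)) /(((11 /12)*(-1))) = 1012.73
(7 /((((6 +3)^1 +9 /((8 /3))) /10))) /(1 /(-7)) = -3920 /99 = -39.60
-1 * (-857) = 857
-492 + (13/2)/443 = -435899/886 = -491.99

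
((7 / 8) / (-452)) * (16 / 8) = -7 / 1808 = -0.00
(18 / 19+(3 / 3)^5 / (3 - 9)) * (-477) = -14151 / 38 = -372.39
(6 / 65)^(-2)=4225 / 36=117.36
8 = 8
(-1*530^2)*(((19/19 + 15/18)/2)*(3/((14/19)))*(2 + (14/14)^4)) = -44031075/14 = -3145076.79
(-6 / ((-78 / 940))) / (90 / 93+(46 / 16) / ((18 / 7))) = 4196160 / 121043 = 34.67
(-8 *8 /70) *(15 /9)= -32 /21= -1.52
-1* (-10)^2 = -100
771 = 771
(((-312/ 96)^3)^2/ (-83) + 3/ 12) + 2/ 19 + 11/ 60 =-1323455477/ 96890880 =-13.66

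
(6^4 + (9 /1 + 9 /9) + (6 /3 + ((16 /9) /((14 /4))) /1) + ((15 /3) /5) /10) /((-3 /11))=-9068653 /1890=-4798.23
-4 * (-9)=36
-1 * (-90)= 90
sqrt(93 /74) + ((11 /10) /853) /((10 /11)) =121 /85300 + sqrt(6882) /74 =1.12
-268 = -268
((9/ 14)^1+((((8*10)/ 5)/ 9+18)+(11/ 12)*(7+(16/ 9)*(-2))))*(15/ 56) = 89125/ 14112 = 6.32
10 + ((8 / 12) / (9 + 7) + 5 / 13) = 10.43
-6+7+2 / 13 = 15 / 13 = 1.15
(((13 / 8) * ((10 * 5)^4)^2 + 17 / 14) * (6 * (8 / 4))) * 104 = 554531250000010608 / 7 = 79218750000001515.43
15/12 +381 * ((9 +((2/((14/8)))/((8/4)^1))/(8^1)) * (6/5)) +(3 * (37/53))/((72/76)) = 92399431/22260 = 4150.92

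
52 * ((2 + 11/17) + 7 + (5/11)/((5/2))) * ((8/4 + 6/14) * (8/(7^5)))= 764608/1294139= 0.59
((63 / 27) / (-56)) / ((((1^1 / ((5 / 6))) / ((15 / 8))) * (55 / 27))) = -45 / 1408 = -0.03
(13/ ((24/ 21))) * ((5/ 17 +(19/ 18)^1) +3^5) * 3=8338.43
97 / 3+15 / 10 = 203 / 6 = 33.83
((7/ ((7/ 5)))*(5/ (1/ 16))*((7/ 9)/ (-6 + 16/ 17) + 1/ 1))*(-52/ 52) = -131000/ 387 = -338.50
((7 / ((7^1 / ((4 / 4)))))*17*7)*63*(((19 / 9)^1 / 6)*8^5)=86436522.67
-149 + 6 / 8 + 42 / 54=-5309 / 36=-147.47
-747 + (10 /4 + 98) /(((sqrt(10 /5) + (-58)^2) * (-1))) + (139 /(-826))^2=-411969878409359 /551498018596 + 201 * sqrt(2) /22632988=-747.00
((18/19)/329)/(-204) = -3/212534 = -0.00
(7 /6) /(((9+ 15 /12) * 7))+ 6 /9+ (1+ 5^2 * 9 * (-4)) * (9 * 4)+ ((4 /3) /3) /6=-35826110 /1107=-32363.24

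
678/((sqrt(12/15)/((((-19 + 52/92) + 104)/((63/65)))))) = 4818320 * sqrt(5)/161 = 66919.82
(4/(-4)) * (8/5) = -8/5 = -1.60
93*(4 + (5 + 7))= 1488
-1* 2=-2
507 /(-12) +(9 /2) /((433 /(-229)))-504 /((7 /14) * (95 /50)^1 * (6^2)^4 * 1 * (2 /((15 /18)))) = -25696118551 /575758368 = -44.63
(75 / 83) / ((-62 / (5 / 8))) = -375 / 41168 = -0.01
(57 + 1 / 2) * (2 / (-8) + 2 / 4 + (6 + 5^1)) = 5175 / 8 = 646.88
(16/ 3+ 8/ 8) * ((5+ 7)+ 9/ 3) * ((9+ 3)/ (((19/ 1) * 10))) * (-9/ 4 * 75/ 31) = -2025/ 62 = -32.66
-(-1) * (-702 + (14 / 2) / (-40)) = -28087 / 40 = -702.18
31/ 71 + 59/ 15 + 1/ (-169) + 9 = 2405326/ 179985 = 13.36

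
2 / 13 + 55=717 / 13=55.15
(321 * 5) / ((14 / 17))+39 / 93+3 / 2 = 423334 / 217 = 1950.85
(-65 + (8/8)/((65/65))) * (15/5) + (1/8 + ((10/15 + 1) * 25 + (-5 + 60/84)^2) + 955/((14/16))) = 1128475/1176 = 959.59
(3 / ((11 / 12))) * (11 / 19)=36 / 19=1.89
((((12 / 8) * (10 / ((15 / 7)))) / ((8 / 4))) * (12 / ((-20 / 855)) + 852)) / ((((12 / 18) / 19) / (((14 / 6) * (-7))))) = -2209263 / 4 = -552315.75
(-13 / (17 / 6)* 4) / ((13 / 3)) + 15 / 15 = -55 / 17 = -3.24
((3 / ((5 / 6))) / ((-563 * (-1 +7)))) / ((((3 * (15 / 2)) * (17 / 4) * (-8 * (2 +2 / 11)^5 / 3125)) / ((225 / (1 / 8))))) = 503284375 / 3175428096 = 0.16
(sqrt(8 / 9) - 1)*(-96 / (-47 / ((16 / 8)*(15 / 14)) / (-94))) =2880 / 7 - 1920*sqrt(2) / 7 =23.53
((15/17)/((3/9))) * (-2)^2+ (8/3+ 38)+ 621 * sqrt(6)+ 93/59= 158969/3009+ 621 * sqrt(6)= 1573.96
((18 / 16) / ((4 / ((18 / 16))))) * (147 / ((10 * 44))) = 11907 / 112640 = 0.11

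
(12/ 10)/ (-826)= -3/ 2065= -0.00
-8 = -8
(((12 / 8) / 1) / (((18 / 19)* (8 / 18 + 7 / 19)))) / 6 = 361 / 1112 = 0.32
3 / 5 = 0.60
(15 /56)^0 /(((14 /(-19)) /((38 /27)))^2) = 130321 /35721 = 3.65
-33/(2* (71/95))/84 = -1045/3976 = -0.26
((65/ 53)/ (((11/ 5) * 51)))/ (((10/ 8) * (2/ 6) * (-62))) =-130/ 307241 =-0.00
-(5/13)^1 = -0.38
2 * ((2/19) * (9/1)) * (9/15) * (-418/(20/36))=-21384/25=-855.36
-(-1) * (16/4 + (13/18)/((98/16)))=1816/441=4.12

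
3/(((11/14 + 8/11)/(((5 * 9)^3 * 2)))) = 84199500/233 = 361371.24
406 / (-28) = -29 / 2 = -14.50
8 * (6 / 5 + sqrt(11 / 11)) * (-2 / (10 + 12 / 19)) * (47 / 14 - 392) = 1286.75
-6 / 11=-0.55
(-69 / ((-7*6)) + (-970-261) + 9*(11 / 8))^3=-1802405970.11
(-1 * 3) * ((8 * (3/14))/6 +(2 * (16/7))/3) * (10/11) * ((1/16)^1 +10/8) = -285/44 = -6.48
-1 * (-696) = 696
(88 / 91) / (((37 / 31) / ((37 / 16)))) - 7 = -933 / 182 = -5.13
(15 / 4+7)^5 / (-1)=-147008443 / 1024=-143562.93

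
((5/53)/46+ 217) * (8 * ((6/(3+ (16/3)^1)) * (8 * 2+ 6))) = 838016784/30475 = 27498.50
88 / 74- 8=-6.81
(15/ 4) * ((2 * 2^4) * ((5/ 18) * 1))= 100/ 3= 33.33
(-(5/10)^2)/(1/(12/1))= -3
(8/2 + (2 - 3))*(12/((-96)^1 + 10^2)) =9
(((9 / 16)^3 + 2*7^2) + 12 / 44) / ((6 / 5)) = 22178975 / 270336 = 82.04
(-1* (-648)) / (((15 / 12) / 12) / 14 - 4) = -435456 / 2683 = -162.30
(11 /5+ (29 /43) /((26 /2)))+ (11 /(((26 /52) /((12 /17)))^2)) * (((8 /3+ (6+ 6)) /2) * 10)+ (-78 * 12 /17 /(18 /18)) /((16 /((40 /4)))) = 1272691491 /807755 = 1575.59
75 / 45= 5 / 3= 1.67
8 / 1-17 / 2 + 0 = -1 / 2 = -0.50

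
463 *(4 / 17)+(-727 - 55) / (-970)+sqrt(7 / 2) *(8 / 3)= 4 *sqrt(14) / 3+904867 / 8245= 114.74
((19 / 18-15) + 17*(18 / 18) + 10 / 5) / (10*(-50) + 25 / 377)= -4901 / 484650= -0.01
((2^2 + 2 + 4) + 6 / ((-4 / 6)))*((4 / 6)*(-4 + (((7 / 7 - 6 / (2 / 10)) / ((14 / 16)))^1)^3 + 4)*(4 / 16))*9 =-18730752 / 343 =-54608.61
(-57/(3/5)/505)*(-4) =76/101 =0.75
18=18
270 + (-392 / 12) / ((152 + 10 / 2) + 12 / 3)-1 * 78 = 13234 / 69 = 191.80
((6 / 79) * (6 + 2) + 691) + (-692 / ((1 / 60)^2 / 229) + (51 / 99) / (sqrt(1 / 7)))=-45068244563 / 79 + 17 * sqrt(7) / 33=-570484107.03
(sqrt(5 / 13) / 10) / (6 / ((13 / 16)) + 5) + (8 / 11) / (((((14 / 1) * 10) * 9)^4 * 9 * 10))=1 / 311908627800000 + sqrt(65) / 1610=0.01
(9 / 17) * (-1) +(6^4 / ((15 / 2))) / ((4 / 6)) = 21987 / 85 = 258.67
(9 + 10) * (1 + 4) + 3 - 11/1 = 87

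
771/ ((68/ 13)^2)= 28.18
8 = 8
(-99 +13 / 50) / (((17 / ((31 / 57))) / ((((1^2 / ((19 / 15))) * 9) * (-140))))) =19283922 / 6137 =3142.24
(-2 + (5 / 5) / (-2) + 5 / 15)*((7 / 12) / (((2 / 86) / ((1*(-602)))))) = 1177813 / 36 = 32717.03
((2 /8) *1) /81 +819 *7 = 1857493 /324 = 5733.00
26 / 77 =0.34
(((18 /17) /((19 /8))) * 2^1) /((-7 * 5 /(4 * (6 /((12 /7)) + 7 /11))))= -7488 /17765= -0.42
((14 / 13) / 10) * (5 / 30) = 0.02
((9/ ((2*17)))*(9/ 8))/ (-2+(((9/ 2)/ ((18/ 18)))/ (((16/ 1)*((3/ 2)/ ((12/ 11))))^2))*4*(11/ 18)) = -297/ 1972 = -0.15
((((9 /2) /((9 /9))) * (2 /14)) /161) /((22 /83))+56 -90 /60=2703293 /49588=54.52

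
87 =87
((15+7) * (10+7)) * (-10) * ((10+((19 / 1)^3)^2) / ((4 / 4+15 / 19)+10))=-835770253615 / 56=-14924468814.55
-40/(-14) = 20/7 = 2.86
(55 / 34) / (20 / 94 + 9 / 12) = 1.68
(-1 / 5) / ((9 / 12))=-4 / 15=-0.27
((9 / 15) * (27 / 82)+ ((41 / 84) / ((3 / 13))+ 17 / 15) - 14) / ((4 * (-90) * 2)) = 545221 / 37195200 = 0.01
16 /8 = 2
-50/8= -25/4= -6.25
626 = 626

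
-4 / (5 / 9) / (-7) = 1.03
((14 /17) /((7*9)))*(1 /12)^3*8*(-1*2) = -0.00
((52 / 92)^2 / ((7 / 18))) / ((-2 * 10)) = -1521 / 37030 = -0.04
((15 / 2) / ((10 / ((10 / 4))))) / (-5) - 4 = -35 / 8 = -4.38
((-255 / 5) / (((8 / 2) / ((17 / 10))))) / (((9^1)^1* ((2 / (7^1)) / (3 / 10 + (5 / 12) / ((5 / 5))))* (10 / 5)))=-86989 / 28800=-3.02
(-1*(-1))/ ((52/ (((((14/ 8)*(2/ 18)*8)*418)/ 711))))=1463/ 83187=0.02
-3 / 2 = -1.50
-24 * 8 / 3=-64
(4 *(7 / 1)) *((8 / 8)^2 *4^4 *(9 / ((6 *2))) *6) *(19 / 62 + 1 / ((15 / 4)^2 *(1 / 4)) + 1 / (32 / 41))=46800656 / 775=60387.94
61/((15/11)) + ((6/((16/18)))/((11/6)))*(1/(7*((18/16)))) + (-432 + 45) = -394778/1155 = -341.80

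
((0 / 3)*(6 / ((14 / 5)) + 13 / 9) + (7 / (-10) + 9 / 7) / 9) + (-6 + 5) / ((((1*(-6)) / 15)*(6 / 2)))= 283 / 315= 0.90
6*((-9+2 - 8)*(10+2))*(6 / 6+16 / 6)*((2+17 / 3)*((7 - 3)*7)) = -850080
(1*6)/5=6/5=1.20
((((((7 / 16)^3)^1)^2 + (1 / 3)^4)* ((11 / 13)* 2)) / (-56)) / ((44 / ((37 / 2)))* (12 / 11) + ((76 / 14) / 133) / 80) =-374740152325 / 1662382535344128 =-0.00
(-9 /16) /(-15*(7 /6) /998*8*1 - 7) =4491 /57008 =0.08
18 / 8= 9 / 4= 2.25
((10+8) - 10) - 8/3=16/3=5.33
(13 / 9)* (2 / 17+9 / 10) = 2249 / 1530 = 1.47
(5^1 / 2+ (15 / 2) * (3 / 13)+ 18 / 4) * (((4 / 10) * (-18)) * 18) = -73548 / 65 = -1131.51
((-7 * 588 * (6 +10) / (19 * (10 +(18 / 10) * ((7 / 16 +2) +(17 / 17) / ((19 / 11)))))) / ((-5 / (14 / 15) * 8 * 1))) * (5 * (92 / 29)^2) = 5202448384 / 19723973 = 263.76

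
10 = 10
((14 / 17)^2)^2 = 38416 / 83521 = 0.46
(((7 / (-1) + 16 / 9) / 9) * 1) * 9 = -47 / 9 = -5.22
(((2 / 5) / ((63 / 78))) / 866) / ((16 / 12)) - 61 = -1848897 / 30310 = -61.00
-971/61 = -15.92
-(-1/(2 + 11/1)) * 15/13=15/169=0.09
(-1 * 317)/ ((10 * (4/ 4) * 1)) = -317/ 10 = -31.70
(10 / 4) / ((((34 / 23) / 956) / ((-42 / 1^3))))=-1154370 / 17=-67904.12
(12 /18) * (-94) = -188 /3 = -62.67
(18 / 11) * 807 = 14526 / 11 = 1320.55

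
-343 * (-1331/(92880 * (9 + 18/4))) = 456533/1253880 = 0.36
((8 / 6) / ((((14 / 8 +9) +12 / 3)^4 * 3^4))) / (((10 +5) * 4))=256 / 44167780845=0.00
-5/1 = -5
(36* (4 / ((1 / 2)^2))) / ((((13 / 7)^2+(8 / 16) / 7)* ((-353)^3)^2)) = 18816 / 222508226743830835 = 0.00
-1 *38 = -38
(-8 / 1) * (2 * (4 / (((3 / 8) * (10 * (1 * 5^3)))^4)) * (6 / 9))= -32768 / 37078857421875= -0.00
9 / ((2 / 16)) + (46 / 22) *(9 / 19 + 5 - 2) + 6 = 1620 / 19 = 85.26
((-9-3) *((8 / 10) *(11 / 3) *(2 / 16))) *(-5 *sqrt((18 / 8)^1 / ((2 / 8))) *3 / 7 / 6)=33 / 7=4.71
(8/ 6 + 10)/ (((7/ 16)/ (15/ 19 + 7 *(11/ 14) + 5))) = 38896/ 133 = 292.45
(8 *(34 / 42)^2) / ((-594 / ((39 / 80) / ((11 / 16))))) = -15028 / 2401245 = -0.01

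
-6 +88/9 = 3.78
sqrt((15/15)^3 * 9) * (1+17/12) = 29/4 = 7.25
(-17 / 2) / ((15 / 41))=-697 / 30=-23.23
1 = 1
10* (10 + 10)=200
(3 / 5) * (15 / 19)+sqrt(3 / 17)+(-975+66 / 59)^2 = sqrt(51) / 17+62729228268 / 66139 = 948445.79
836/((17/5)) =4180/17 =245.88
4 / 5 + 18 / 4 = 53 / 10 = 5.30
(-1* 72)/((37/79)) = -5688/37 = -153.73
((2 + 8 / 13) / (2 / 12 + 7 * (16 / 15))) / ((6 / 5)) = 0.29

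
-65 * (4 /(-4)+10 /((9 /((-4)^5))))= 666185 /9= 74020.56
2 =2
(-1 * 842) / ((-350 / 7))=421 / 25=16.84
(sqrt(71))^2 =71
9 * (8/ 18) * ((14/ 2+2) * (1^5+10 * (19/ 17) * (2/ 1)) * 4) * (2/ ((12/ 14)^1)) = 133392/ 17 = 7846.59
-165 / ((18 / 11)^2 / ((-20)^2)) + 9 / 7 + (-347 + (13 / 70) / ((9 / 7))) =-47238127 / 1890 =-24993.72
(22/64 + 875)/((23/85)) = 2380935/736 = 3234.97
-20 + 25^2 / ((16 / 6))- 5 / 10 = 1711 / 8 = 213.88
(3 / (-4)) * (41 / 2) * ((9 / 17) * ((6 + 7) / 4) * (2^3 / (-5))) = 14391 / 340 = 42.33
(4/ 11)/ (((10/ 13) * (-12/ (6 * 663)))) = -8619/ 55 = -156.71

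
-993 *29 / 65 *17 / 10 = -489549 / 650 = -753.15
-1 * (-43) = 43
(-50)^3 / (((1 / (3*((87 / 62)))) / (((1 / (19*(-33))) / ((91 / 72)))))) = 391500000 / 589589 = 664.02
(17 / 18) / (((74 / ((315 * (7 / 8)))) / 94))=330.67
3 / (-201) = -1 / 67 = -0.01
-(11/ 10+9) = -101/ 10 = -10.10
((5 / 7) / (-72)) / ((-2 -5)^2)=-5 / 24696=-0.00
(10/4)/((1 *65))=1/26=0.04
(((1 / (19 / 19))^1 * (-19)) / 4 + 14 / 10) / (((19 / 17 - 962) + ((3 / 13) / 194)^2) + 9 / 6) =1811147819 / 518681568225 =0.00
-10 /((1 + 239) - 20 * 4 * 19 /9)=-9 /64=-0.14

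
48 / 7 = 6.86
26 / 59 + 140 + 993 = 66873 / 59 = 1133.44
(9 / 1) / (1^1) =9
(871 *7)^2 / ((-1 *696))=-37173409 / 696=-53410.07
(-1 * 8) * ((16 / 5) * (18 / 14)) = -1152 / 35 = -32.91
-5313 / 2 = -2656.50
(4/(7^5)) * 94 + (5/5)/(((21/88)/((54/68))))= 3.35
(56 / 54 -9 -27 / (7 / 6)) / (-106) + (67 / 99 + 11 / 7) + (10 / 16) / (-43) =95788501 / 37904328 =2.53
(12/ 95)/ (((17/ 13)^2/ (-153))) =-18252/ 1615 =-11.30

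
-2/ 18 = -1/ 9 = -0.11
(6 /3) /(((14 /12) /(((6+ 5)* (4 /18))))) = 88 /21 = 4.19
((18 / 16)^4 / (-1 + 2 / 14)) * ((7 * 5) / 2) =-535815 / 16384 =-32.70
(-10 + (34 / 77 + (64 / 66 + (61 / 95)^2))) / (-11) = 17046049 / 22932525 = 0.74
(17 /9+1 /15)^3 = 681472 /91125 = 7.48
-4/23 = -0.17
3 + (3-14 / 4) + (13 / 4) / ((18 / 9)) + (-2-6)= -31 / 8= -3.88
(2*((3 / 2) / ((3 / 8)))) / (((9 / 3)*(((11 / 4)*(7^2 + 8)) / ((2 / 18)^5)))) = 32 / 111071169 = 0.00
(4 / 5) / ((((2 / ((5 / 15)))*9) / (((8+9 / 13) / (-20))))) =-0.01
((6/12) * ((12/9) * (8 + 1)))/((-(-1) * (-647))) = -6/647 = -0.01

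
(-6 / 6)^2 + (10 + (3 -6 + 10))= 18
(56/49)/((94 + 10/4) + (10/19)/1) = 304/25809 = 0.01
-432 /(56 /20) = -1080 /7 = -154.29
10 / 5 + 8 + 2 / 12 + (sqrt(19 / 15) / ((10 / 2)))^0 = 67 / 6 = 11.17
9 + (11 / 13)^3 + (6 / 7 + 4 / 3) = 544246 / 46137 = 11.80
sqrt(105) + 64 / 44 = 16 / 11 + sqrt(105) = 11.70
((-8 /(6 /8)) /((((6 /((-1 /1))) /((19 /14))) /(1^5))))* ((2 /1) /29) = 304 /1827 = 0.17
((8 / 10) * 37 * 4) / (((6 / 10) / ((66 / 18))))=6512 / 9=723.56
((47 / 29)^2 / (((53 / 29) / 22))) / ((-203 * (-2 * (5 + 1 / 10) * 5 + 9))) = 24299 / 6552231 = 0.00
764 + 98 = 862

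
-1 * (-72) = 72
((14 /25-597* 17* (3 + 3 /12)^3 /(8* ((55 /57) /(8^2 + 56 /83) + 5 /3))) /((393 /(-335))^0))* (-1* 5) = 15505243993 /119744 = 129486.60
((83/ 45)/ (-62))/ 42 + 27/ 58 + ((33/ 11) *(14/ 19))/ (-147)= 29040017/ 64566180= 0.45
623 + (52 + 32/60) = 10133/15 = 675.53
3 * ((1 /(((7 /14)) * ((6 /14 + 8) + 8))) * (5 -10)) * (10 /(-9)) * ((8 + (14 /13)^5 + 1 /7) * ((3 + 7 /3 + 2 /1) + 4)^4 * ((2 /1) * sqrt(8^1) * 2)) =5330049687933440 * sqrt(2) /2075156577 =3632414.36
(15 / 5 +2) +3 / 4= 23 / 4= 5.75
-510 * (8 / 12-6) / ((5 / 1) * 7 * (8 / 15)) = 1020 / 7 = 145.71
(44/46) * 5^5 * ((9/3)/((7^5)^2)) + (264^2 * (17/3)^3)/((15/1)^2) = 247183993743818494/4385428240725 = 56364.85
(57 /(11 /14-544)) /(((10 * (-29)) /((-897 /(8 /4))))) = -3059 /18850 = -0.16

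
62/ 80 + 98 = 3951/ 40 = 98.78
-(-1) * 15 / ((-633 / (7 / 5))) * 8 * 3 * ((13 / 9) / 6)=-364 / 1899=-0.19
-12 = -12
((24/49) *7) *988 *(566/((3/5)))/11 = 22368320/77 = 290497.66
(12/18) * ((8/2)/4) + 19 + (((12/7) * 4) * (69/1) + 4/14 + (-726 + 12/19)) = -92677/399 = -232.27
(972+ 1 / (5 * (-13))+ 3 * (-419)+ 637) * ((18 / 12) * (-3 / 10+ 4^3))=3363213 / 100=33632.13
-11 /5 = -2.20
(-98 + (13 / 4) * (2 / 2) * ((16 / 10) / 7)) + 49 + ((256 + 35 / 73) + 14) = 567778 / 2555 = 222.22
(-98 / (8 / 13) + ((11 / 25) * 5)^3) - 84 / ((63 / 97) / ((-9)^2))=-5312301 / 500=-10624.60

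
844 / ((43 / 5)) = 4220 / 43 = 98.14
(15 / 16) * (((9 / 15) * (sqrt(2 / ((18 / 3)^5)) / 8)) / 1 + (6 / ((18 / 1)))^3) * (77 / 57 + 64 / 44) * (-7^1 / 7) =-8795 / 90288 - 1759 * sqrt(3) / 963072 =-0.10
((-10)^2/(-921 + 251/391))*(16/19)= -31280/341867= -0.09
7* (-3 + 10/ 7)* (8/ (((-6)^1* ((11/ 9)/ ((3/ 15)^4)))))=0.02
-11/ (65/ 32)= -352/ 65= -5.42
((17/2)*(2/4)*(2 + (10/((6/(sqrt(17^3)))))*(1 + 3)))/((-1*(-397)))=17/794 + 1445*sqrt(17)/1191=5.02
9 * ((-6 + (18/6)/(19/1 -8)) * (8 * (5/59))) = -22680/649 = -34.95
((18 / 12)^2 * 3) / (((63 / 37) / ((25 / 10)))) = 555 / 56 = 9.91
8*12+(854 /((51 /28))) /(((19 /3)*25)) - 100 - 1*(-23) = 177337 /8075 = 21.96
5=5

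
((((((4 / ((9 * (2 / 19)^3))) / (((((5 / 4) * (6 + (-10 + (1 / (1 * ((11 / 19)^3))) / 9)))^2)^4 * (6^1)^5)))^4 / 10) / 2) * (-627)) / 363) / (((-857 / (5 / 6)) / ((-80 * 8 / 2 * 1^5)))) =-15835640401524353030033022599737689320467637653370145197961486695865251456244945941635546046174003369154564793651523322831207875514384987249967104 / 16960621472183751120202253985550564793696797349778713085939988110420581626204959848199148990954577310837225790724436254787203319650044663378287786845383234322071075439453125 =-0.00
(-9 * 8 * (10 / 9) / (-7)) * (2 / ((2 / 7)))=80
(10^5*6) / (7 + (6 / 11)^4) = 8784600000 / 103783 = 84643.92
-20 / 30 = -2 / 3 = -0.67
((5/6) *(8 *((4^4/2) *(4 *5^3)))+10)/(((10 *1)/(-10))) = -1280030/3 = -426676.67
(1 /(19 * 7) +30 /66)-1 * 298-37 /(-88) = -316133 /1064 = -297.12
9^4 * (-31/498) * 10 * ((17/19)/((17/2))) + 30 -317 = -1130569/1577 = -716.91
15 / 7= 2.14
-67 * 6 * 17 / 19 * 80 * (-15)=8200800 / 19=431621.05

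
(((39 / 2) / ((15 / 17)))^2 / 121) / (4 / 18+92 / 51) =7472673 / 3751000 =1.99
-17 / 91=-0.19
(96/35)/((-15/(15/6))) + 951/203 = 613/145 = 4.23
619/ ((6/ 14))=4333/ 3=1444.33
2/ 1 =2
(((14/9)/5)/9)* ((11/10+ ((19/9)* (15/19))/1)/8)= 581/48600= 0.01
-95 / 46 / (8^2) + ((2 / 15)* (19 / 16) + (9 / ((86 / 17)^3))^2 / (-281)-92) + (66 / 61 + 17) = -353089782242737432967 / 4784934014451661440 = -73.79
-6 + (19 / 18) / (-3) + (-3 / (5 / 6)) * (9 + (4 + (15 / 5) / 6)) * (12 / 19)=-190049 / 5130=-37.05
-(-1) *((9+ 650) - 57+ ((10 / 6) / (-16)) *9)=601.06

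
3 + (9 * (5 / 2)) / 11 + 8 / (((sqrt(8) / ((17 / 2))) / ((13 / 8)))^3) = 111 / 22 + 10793861 * sqrt(2) / 16384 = 936.74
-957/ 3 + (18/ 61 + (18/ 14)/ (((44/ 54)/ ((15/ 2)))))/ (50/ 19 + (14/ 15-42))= -319.32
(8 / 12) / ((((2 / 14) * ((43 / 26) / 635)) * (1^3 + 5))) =115570 / 387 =298.63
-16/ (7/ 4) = -64/ 7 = -9.14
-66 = -66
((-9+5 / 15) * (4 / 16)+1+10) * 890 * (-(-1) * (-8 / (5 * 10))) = -18868 / 15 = -1257.87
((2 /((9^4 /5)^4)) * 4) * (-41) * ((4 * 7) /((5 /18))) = -2296000 /205891132094649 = -0.00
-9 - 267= -276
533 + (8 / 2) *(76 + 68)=1109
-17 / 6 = -2.83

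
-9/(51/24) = -72/17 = -4.24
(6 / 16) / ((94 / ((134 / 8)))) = 201 / 3008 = 0.07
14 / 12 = 7 / 6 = 1.17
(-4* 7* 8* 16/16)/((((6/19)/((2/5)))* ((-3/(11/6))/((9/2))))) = 11704/15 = 780.27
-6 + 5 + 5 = 4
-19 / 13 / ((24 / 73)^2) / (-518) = 101251 / 3878784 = 0.03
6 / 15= 2 / 5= 0.40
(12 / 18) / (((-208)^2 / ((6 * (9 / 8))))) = 9 / 86528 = 0.00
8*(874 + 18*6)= 7856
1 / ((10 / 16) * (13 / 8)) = 64 / 65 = 0.98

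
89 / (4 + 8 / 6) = 267 / 16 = 16.69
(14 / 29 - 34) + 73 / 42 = -38707 / 1218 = -31.78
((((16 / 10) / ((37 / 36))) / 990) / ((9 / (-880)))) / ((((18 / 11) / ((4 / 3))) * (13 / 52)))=-22528 / 44955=-0.50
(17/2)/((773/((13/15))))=221/23190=0.01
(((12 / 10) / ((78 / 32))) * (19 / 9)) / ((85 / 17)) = 608 / 2925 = 0.21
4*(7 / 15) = 28 / 15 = 1.87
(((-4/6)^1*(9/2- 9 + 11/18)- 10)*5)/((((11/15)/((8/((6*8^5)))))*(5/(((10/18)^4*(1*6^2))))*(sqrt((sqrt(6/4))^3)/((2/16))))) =-78125*2^(3/4)*3^(1/4)/1330255872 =-0.00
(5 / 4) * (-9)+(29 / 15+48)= 2321 / 60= 38.68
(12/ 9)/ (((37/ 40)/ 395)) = 63200/ 111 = 569.37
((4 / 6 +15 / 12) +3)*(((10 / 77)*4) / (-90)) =-0.03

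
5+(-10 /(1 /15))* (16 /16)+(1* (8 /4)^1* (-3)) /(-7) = -1009 /7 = -144.14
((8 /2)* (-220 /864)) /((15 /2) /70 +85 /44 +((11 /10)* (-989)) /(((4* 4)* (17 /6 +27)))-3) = 30322600 /96463683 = 0.31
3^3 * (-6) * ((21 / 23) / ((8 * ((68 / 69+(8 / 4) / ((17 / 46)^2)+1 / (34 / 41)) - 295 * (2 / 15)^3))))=-331822575 / 289586314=-1.15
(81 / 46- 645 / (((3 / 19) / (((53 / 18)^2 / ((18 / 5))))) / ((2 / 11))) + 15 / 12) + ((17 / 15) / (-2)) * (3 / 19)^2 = -1188941888867 / 665817570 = -1785.69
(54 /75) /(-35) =-18 /875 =-0.02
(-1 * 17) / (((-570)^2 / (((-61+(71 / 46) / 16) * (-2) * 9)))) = -30481 / 531392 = -0.06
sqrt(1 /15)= sqrt(15) /15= 0.26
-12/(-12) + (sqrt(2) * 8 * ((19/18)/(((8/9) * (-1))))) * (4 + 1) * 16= 1 - 760 * sqrt(2)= -1073.80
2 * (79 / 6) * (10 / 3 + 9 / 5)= 6083 / 45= 135.18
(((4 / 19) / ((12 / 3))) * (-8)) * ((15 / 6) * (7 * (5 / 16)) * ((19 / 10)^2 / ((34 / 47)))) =-6251 / 544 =-11.49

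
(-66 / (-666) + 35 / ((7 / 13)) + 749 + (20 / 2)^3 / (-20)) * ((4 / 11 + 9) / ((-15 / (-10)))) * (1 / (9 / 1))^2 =17471890 / 296703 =58.89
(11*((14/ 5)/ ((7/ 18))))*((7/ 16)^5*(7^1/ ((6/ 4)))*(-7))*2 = -27176919/ 327680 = -82.94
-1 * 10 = -10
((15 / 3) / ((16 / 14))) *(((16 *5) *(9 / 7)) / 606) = 75 / 101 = 0.74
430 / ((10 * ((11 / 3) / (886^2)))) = 101264484 / 11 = 9205862.18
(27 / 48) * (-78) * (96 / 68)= -1053 / 17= -61.94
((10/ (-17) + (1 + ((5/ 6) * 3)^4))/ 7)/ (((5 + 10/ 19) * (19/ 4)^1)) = 3579/ 16660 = 0.21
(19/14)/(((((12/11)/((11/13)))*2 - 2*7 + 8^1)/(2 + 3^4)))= -190817/5796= -32.92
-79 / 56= -1.41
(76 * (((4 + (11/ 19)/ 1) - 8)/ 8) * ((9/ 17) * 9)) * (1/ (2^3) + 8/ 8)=-47385/ 272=-174.21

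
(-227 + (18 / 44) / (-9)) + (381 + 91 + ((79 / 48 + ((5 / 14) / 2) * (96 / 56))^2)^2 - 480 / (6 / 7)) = -101164329326023477 / 336621580517376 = -300.53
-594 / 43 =-13.81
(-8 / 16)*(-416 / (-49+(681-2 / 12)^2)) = 576 / 1283497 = 0.00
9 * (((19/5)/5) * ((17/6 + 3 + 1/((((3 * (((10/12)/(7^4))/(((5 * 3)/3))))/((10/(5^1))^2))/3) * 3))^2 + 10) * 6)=15150794311.86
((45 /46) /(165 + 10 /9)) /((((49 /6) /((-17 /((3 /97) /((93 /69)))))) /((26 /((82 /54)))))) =-223594506 /24443503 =-9.15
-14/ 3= -4.67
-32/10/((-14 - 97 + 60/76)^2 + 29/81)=-0.00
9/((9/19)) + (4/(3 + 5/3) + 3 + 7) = 29.86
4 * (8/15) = 32/15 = 2.13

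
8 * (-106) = -848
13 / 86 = 0.15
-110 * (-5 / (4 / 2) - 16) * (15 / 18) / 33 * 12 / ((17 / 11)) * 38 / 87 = 773300 / 4437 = 174.28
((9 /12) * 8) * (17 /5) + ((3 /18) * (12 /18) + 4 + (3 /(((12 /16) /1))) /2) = 1193 /45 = 26.51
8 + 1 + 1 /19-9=1 /19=0.05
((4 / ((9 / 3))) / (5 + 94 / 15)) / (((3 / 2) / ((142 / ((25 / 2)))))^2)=6.79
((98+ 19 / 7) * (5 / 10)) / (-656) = -705 / 9184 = -0.08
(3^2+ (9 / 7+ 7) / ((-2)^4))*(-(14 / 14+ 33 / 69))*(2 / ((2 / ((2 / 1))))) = -28.14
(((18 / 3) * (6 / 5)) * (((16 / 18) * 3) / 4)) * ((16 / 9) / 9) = 128 / 135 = 0.95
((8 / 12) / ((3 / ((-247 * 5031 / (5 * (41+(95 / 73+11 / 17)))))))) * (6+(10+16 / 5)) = -32898929856 / 1332475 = -24690.09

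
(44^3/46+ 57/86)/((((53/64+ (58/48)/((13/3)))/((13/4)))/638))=3160670818448/910869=3469951.02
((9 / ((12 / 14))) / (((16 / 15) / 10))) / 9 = 10.94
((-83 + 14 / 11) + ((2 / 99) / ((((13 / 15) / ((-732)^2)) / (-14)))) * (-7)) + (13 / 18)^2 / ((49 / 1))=2778683477195 / 2270268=1223945.14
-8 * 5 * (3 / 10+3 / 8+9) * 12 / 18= -258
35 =35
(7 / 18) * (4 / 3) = 14 / 27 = 0.52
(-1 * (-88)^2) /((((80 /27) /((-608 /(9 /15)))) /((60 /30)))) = 5296896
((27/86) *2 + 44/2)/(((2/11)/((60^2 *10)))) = 192654000/43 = 4480325.58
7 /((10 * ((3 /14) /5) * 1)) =49 /3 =16.33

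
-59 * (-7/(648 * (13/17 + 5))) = 1003/9072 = 0.11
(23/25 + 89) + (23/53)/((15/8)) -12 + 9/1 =87.15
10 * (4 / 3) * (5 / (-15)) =-40 / 9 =-4.44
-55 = -55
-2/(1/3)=-6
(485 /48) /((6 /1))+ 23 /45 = 3161 /1440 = 2.20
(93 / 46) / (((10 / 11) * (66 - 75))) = -341 / 1380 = -0.25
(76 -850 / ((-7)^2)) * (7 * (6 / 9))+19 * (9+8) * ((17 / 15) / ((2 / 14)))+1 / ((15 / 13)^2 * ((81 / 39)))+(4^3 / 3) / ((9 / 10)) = 121631974 / 42525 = 2860.25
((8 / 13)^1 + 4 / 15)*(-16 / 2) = -1376 / 195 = -7.06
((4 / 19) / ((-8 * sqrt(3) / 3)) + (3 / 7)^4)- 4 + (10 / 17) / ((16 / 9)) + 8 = 1425205 / 326536- sqrt(3) / 38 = 4.32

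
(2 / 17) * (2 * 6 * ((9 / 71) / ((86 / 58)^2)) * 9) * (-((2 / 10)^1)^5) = -1634904 / 6974196875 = -0.00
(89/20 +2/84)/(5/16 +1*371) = 7516/623805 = 0.01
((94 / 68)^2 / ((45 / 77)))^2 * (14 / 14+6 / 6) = 28931628649 / 1353040200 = 21.38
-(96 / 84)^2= -64 / 49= -1.31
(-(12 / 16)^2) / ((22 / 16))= -9 / 22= -0.41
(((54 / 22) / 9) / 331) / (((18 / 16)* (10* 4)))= 1 / 54615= 0.00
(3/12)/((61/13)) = 13/244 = 0.05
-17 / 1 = -17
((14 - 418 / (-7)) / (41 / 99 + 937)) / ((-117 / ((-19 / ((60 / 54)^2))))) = 2183841 / 211129100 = 0.01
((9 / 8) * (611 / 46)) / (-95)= -5499 / 34960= -0.16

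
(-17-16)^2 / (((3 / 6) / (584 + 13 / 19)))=24195402 / 19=1273442.21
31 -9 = 22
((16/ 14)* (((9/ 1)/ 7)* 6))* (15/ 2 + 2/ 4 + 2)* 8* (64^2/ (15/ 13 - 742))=-1840250880/ 471919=-3899.51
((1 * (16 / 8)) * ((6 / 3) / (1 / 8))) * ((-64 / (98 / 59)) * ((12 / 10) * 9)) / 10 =-1631232 / 1225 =-1331.62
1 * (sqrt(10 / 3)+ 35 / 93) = 35 / 93+ sqrt(30) / 3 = 2.20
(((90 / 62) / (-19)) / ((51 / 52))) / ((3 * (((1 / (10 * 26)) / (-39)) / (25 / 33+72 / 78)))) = 48739600 / 110143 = 442.51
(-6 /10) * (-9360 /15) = 1872 /5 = 374.40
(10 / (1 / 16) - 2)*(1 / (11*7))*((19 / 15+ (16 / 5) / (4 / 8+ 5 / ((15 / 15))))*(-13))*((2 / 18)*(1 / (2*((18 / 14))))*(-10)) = 626470 / 29403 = 21.31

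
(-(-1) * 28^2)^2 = 614656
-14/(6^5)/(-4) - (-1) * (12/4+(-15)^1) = -186617/15552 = -12.00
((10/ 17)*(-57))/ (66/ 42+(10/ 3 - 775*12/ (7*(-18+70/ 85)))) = -436905/ 1071799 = -0.41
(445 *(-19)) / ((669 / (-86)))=727130 / 669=1086.89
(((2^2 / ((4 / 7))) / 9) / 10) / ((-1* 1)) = -7 / 90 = -0.08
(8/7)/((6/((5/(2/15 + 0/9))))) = 50/7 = 7.14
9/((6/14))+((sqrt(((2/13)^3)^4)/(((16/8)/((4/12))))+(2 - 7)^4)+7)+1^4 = 9470199290/14480427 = 654.00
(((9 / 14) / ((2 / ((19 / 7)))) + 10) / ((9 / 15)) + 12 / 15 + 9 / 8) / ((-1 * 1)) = -117869 / 5880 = -20.05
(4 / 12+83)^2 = 62500 / 9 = 6944.44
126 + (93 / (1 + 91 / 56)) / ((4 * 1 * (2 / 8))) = 1130 / 7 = 161.43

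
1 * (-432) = -432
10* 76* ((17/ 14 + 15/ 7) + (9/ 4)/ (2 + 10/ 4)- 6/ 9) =2424.76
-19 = -19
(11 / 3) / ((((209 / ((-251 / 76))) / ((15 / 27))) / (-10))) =6275 / 19494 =0.32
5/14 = 0.36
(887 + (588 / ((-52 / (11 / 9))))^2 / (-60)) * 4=80657099 / 22815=3535.27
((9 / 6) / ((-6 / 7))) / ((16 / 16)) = -7 / 4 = -1.75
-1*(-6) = 6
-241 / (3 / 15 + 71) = -3.38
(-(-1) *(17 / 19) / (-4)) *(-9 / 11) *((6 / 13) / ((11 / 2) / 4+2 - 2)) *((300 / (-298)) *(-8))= 2203200 / 4453163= 0.49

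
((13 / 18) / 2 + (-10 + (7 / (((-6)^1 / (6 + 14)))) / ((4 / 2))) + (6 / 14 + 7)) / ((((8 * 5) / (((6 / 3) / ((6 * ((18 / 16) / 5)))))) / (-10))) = 17485 / 3402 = 5.14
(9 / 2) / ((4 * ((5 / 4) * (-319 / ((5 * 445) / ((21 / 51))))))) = -68085 / 4466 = -15.25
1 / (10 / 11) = 11 / 10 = 1.10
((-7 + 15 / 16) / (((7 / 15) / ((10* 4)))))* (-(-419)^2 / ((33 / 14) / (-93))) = -39593394525 / 11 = -3599399502.27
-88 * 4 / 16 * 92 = -2024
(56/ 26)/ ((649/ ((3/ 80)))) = 21/ 168740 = 0.00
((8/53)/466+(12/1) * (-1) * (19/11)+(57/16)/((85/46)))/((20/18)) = -15628266999/923705200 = -16.92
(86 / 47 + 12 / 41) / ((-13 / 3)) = -12270 / 25051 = -0.49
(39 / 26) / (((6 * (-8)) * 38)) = -1 / 1216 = -0.00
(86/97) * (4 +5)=7.98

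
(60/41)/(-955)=-12/7831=-0.00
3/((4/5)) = 15/4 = 3.75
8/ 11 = 0.73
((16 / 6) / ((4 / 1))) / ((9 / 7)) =0.52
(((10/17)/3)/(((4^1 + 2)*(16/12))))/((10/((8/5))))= 1/255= 0.00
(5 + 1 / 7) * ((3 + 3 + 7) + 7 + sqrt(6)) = 36 * sqrt(6) / 7 + 720 / 7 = 115.45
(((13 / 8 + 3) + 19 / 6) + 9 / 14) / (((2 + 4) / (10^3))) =177125 / 126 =1405.75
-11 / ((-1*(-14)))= -11 / 14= -0.79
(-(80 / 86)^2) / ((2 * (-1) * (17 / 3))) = 2400 / 31433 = 0.08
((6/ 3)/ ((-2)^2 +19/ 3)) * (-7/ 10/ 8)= -0.02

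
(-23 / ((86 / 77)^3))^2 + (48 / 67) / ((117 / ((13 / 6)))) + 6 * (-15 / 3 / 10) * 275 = -552.46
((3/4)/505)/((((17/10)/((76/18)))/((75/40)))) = 95/13736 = 0.01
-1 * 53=-53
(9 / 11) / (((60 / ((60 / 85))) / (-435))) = -783 / 187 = -4.19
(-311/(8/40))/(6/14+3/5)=-54425/36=-1511.81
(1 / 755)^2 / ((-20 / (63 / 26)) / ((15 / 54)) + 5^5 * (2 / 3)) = 21 / 24582898150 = 0.00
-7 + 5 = -2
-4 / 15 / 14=-2 / 105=-0.02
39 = 39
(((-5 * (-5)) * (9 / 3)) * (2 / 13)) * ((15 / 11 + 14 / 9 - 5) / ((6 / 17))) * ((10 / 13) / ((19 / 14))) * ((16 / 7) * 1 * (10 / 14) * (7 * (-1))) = 140080000 / 317889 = 440.66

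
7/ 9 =0.78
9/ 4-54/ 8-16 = -20.50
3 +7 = 10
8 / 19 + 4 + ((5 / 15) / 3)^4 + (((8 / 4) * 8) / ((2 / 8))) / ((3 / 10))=27145063 / 124659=217.75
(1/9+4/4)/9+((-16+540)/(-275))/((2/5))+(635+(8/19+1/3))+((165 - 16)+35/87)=1915937768/2454705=780.52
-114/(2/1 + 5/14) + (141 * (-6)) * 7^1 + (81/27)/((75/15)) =-328337/55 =-5969.76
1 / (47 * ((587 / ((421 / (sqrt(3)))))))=421 * sqrt(3) / 82767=0.01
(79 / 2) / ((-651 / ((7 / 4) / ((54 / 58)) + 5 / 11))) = -219067 / 1546776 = -0.14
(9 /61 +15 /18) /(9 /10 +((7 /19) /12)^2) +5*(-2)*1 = -127293650 /14284553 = -8.91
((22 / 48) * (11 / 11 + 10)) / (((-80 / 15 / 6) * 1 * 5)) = -363 / 320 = -1.13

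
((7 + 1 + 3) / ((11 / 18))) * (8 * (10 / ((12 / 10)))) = 1200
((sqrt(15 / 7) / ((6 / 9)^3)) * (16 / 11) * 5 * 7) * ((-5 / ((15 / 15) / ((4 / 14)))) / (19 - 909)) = 270 * sqrt(105) / 6853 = 0.40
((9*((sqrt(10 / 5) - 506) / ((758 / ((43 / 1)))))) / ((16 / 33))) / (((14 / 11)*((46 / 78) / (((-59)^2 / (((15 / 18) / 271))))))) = -170556961786497 / 212240 + 15505178344227*sqrt(2) / 9763040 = -801358245.86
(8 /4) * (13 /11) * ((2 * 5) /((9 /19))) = 4940 /99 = 49.90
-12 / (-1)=12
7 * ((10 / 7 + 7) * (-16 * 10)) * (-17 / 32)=5015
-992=-992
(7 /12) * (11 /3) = 77 /36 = 2.14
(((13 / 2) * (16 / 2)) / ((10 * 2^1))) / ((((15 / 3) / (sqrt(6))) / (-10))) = -26 * sqrt(6) / 5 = -12.74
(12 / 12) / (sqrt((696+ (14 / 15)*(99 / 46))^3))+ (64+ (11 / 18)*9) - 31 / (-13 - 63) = 115*sqrt(113965) / 715937049+ 5313 / 76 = 69.91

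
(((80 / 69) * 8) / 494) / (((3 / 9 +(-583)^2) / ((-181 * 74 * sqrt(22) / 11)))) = -1071520 * sqrt(22) / 15930018247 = -0.00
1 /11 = 0.09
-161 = -161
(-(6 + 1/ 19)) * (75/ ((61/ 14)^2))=-1690500/ 70699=-23.91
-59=-59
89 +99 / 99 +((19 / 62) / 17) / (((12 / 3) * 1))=90.00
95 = 95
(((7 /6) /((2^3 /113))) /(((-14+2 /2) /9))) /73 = -2373 /15184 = -0.16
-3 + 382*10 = 3817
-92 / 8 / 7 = -23 / 14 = -1.64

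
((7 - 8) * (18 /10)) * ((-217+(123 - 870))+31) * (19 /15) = 53181 /25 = 2127.24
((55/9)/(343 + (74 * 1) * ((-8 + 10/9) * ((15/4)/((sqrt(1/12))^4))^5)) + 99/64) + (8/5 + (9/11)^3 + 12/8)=466091274744273889057901/89726399749728989184960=5.19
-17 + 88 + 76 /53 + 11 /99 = 34604 /477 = 72.55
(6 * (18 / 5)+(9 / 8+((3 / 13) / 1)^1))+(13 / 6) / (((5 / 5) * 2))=37501 / 1560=24.04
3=3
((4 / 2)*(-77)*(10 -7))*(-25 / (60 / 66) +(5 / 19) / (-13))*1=3140445 / 247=12714.35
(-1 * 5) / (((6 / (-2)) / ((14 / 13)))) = 70 / 39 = 1.79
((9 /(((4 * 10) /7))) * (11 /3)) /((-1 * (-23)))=231 /920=0.25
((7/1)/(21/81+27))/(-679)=-27/71392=-0.00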